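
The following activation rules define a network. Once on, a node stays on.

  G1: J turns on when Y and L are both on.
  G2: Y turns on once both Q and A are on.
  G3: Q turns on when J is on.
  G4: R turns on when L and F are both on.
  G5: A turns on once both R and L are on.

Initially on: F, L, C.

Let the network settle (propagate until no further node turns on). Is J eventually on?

No

J would need Y and L (G1), but Y never turns on.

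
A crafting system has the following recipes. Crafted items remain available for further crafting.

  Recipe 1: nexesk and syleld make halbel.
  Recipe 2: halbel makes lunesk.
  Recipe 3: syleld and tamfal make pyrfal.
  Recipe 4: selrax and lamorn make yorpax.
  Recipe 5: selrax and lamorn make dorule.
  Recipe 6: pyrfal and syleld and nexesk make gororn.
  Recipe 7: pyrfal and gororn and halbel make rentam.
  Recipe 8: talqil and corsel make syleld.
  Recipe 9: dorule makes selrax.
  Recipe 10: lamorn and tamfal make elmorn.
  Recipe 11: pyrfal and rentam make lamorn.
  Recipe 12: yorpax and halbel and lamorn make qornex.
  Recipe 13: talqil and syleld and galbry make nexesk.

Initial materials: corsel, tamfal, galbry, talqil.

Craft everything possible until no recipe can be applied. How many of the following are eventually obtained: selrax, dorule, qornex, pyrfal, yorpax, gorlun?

1

Using Recipe 8, talqil and corsel make syleld.
Using Recipe 3, syleld and tamfal make pyrfal.
selrax would need dorule (Recipe 9), but dorule is never obtained.
dorule would need selrax and lamorn (Recipe 5), but selrax is never obtained.
qornex would need yorpax, halbel, and lamorn (Recipe 12), but yorpax is never obtained.
pyrfal: reached.
yorpax would need selrax and lamorn (Recipe 4), but selrax is never obtained.
No rule produces gorlun, and it is not given.
Reached: pyrfal — 1 of the 6.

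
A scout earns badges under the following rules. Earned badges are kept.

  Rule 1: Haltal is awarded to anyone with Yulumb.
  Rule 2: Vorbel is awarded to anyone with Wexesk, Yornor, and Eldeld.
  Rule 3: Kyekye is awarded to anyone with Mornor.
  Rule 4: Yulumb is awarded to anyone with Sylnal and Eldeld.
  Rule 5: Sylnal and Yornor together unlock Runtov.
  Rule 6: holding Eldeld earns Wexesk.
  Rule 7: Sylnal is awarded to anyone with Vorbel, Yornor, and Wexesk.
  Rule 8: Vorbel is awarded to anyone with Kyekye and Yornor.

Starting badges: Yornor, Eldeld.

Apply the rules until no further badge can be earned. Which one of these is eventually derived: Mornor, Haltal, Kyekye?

Haltal

With Eldeld, Wexesk is earned (Rule 6).
With Wexesk, Yornor, and Eldeld, Vorbel is earned (Rule 2).
With Vorbel, Yornor, and Wexesk, Sylnal is earned (Rule 7).
With Sylnal and Eldeld, Yulumb is earned (Rule 4).
With Yulumb, Haltal is earned (Rule 1).
No rule produces Mornor, and it is not given. Kyekye would need Mornor (Rule 3), but Mornor is never earned.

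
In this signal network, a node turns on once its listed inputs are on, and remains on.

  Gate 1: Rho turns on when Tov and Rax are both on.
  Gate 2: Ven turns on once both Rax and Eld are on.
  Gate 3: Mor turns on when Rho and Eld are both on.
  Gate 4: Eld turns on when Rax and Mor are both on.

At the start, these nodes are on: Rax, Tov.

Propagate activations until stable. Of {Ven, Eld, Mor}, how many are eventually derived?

0

Ven would need Rax and Eld (Gate 2), but Eld never turns on.
Eld would need Rax and Mor (Gate 4), but Mor never turns on.
Mor would need Rho and Eld (Gate 3), but Eld never turns on.
None of the 3 are reached.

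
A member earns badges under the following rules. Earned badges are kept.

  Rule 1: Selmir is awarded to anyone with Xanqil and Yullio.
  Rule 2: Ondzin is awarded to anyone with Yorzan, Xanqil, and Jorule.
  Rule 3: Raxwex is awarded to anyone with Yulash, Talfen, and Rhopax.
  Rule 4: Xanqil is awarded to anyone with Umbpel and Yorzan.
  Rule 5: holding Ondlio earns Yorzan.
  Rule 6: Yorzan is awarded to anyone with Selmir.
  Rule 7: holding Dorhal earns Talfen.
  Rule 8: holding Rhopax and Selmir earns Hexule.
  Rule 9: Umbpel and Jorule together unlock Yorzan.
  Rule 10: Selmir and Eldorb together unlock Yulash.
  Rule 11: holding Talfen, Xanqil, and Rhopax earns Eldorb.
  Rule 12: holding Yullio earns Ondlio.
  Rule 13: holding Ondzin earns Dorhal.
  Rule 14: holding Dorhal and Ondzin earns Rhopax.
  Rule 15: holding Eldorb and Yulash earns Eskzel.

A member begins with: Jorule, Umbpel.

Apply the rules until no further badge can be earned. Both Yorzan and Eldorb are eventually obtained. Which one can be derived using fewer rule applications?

Yorzan: With Umbpel and Jorule, Yorzan is earned (Rule 9). [1 rule application]
Eldorb: With Umbpel and Jorule, Yorzan is earned (Rule 9). With Umbpel and Yorzan, Xanqil is earned (Rule 4). With Yorzan, Xanqil, and Jorule, Ondzin is earned (Rule 2). With Ondzin, Dorhal is earned (Rule 13). With Dorhal and Ondzin, Rhopax is earned (Rule 14). With Dorhal, Talfen is earned (Rule 7). With Talfen, Xanqil, and Rhopax, Eldorb is earned (Rule 11). [7 rule applications]
Yorzan needs fewer.

Yorzan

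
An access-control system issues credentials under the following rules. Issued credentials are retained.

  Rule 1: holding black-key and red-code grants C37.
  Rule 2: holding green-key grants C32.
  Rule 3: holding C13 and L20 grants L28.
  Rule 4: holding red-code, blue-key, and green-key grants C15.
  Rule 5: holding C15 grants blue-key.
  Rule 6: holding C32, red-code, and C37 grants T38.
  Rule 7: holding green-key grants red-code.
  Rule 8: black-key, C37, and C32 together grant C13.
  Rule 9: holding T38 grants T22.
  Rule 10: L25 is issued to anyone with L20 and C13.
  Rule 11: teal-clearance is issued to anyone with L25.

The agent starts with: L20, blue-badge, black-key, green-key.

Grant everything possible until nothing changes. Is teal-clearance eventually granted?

Holding green-key grants red-code (Rule 7).
Holding green-key grants C32 (Rule 2).
Holding black-key and red-code grants C37 (Rule 1).
Holding black-key, C37, and C32 grants C13 (Rule 8).
Holding L20 and C13 grants L25 (Rule 10).
Holding L25 grants teal-clearance (Rule 11).

Yes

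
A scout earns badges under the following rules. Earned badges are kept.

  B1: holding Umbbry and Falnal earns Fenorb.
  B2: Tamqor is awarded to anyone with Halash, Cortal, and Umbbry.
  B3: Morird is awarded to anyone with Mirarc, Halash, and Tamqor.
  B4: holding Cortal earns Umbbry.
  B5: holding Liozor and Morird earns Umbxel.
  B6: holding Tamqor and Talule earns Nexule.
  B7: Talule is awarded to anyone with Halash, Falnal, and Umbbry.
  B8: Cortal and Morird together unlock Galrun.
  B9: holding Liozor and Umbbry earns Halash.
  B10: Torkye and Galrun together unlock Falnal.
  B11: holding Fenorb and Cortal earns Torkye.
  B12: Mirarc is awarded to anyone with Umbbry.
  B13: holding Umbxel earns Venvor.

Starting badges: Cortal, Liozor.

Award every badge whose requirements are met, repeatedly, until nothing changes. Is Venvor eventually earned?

Yes

With Cortal, Umbbry is earned (B4).
With Liozor and Umbbry, Halash is earned (B9).
With Umbbry, Mirarc is earned (B12).
With Halash, Cortal, and Umbbry, Tamqor is earned (B2).
With Mirarc, Halash, and Tamqor, Morird is earned (B3).
With Liozor and Morird, Umbxel is earned (B5).
With Umbxel, Venvor is earned (B13).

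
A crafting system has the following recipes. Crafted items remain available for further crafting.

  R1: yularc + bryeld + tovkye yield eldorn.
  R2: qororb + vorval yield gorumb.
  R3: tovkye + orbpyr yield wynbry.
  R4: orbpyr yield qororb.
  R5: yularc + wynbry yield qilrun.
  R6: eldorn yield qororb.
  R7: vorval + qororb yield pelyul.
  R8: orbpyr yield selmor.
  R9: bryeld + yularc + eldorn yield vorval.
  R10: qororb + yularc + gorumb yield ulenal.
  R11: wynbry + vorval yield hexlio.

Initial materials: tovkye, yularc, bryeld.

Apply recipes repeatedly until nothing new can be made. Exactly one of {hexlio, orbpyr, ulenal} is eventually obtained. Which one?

yularc + bryeld + tovkye → eldorn (R1).
Using R9, bryeld, yularc, and eldorn make vorval.
eldorn → qororb (R6).
Using R2, qororb and vorval make gorumb.
qororb + yularc + gorumb → ulenal (R10).
hexlio would need wynbry and vorval (R11), but wynbry is never obtained. No rule produces orbpyr, and it is not given.

ulenal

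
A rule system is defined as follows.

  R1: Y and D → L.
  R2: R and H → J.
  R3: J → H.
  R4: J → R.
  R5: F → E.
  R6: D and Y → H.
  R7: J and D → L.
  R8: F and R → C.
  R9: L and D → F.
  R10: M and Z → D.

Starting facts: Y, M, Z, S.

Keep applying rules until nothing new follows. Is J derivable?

No

J would need R and H (R2), but R is never established.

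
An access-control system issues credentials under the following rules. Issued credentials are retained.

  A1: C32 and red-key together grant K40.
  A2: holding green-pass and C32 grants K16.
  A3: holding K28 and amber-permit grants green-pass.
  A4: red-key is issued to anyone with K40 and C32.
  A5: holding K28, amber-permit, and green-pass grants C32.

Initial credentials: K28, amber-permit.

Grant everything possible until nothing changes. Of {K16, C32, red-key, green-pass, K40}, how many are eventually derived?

3

Holding K28 and amber-permit grants green-pass (A3).
Holding K28, amber-permit, and green-pass grants C32 (A5).
Holding green-pass and C32 grants K16 (A2).
K16: reached.
C32: reached.
red-key would need K40 and C32 (A4), but K40 is never granted.
green-pass: reached.
K40 would need C32 and red-key (A1), but red-key is never granted.
Reached: K16, C32, and green-pass — 3 of the 5.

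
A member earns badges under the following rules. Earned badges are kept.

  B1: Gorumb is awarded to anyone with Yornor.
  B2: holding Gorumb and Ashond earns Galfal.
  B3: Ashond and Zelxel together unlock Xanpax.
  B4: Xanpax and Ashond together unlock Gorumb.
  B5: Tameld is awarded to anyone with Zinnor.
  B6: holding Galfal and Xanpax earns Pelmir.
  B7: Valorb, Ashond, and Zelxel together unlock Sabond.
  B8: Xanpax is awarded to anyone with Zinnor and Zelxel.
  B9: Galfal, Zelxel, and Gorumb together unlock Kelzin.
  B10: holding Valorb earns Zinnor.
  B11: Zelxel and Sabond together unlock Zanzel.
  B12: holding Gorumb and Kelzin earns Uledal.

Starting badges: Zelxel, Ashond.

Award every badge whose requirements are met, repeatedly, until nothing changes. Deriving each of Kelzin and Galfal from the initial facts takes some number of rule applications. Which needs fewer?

Galfal: With Ashond and Zelxel, Xanpax is earned (B3). With Xanpax and Ashond, Gorumb is earned (B4). With Gorumb and Ashond, Galfal is earned (B2). [3 rule applications]
Kelzin: With Ashond and Zelxel, Xanpax is earned (B3). With Xanpax and Ashond, Gorumb is earned (B4). With Gorumb and Ashond, Galfal is earned (B2). With Galfal, Zelxel, and Gorumb, Kelzin is earned (B9). [4 rule applications]
Galfal needs fewer.

Galfal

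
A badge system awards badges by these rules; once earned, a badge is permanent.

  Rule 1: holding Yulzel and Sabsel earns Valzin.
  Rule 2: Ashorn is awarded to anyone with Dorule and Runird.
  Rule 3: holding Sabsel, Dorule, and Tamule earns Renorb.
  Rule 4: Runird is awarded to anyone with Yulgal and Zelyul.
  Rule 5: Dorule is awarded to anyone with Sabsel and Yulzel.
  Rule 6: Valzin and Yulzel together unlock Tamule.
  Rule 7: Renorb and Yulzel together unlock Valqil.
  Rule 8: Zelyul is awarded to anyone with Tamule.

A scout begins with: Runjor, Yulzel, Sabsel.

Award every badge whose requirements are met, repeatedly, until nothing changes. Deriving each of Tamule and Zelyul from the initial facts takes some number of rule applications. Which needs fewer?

Tamule: With Yulzel and Sabsel, Valzin is earned (Rule 1). With Valzin and Yulzel, Tamule is earned (Rule 6). [2 rule applications]
Zelyul: With Yulzel and Sabsel, Valzin is earned (Rule 1). With Valzin and Yulzel, Tamule is earned (Rule 6). With Tamule, Zelyul is earned (Rule 8). [3 rule applications]
Tamule needs fewer.

Tamule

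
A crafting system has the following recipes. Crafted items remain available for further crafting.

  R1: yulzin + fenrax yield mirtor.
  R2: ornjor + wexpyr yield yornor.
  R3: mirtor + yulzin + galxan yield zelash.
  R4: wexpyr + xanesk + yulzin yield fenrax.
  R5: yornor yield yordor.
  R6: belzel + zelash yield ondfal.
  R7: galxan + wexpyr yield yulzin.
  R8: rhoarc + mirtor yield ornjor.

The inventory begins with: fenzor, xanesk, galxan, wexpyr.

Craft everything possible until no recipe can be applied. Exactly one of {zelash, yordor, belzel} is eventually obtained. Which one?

zelash

galxan + wexpyr → yulzin (R7).
Using R4, wexpyr, xanesk, and yulzin make fenrax.
yulzin + fenrax → mirtor (R1).
mirtor + yulzin + galxan → zelash (R3).
No rule produces belzel, and it is not given. yordor would need yornor (R5), but yornor is never obtained.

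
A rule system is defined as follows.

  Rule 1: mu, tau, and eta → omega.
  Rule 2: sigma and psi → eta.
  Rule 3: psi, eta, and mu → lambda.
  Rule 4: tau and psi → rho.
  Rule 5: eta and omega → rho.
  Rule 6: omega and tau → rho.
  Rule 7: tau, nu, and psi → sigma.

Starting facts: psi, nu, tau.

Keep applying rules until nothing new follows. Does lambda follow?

lambda would need psi, eta, and mu (Rule 3), but mu is never established.

No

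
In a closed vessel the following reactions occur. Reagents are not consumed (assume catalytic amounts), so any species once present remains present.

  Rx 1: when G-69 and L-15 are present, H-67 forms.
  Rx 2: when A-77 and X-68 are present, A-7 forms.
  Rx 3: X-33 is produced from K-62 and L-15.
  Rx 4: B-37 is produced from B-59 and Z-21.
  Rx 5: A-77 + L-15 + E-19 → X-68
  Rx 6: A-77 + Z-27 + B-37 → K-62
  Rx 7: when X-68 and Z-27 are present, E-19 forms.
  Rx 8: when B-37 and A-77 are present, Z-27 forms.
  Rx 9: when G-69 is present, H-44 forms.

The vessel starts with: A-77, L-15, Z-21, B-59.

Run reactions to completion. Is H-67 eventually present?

H-67 would need G-69 and L-15 (Rx 1), but G-69 never forms.

No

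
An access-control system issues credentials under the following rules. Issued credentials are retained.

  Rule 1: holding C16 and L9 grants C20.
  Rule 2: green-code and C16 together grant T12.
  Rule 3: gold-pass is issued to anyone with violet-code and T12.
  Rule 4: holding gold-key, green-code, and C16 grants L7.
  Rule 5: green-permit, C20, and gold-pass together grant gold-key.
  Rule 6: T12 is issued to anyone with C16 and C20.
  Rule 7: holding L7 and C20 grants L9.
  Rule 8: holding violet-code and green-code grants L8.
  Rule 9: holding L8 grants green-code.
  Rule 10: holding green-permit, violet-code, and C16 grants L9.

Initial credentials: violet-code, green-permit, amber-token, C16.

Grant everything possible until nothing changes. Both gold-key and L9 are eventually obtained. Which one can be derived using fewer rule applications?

L9

L9: Holding green-permit, violet-code, and C16 grants L9 (Rule 10). [1 rule application]
gold-key: Holding green-permit, violet-code, and C16 grants L9 (Rule 10). Holding C16 and L9 grants C20 (Rule 1). Holding C16 and C20 grants T12 (Rule 6). Holding violet-code and T12 grants gold-pass (Rule 3). Holding green-permit, C20, and gold-pass grants gold-key (Rule 5). [5 rule applications]
L9 needs fewer.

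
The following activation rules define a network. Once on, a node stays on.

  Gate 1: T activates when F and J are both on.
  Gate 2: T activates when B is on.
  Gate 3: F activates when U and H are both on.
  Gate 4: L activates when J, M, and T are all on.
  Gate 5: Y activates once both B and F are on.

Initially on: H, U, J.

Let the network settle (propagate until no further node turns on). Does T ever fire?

Gate 3: U and H on → F on.
Gate 1: F and J on → T on.

Yes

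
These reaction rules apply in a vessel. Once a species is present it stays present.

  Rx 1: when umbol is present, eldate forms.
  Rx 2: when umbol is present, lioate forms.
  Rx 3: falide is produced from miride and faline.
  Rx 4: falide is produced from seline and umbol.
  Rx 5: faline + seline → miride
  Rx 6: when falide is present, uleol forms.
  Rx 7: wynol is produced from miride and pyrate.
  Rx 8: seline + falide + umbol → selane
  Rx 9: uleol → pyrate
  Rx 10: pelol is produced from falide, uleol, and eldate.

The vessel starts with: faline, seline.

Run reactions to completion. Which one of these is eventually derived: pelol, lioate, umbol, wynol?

faline and seline present → miride forms (Rx 5).
miride and faline present → falide forms (Rx 3).
falide present → uleol forms (Rx 6).
uleol present → pyrate forms (Rx 9).
miride and pyrate present → wynol forms (Rx 7).
lioate would need umbol (Rx 2), but umbol never forms. No rule produces umbol, and it is not given. pelol would need falide, uleol, and eldate (Rx 10), but eldate never forms.

wynol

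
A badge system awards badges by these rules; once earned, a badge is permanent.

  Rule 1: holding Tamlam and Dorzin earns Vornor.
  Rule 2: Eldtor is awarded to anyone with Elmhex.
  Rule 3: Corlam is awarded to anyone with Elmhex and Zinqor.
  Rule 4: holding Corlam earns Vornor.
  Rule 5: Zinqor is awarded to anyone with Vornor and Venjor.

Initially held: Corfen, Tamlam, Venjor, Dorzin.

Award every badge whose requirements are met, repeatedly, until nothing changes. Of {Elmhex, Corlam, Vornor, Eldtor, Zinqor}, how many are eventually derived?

2

With Tamlam and Dorzin, Vornor is earned (Rule 1).
With Vornor and Venjor, Zinqor is earned (Rule 5).
No rule produces Elmhex, and it is not given.
Corlam would need Elmhex and Zinqor (Rule 3), but Elmhex is never earned.
Vornor: reached.
Eldtor would need Elmhex (Rule 2), but Elmhex is never earned.
Zinqor: reached.
Reached: Vornor and Zinqor — 2 of the 5.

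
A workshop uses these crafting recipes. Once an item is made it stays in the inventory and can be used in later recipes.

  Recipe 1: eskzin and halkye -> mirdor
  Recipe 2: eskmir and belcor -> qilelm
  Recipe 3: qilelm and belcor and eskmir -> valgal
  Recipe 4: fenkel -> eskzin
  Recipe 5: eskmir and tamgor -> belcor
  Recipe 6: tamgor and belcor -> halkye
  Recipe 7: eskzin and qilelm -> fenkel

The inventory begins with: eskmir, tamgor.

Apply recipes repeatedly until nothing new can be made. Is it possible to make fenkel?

No

fenkel would need eskzin and qilelm (Recipe 7), but eskzin is never obtained.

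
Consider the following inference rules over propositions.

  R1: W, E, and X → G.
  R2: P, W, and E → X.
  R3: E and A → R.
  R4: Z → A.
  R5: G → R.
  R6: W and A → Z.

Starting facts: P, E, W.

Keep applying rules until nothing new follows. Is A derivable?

A would need Z (R4), but Z is never established.

No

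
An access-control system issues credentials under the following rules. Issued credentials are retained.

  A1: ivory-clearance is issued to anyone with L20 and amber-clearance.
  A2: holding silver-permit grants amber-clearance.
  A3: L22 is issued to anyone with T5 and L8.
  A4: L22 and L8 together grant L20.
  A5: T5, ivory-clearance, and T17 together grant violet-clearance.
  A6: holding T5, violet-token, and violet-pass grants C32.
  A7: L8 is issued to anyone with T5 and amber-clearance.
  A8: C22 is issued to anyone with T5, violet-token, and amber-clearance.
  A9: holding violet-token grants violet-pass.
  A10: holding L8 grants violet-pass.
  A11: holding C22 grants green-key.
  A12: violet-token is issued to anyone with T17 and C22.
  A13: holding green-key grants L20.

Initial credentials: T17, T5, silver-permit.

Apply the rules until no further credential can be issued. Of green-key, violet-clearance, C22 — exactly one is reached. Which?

violet-clearance

Holding silver-permit grants amber-clearance (A2).
Holding T5 and amber-clearance grants L8 (A7).
Holding T5 and L8 grants L22 (A3).
Holding L22 and L8 grants L20 (A4).
Holding L20 and amber-clearance grants ivory-clearance (A1).
Holding T5, ivory-clearance, and T17 grants violet-clearance (A5).
green-key would need C22 (A11), but C22 is never granted. C22 would need T5, violet-token, and amber-clearance (A8), but violet-token is never granted.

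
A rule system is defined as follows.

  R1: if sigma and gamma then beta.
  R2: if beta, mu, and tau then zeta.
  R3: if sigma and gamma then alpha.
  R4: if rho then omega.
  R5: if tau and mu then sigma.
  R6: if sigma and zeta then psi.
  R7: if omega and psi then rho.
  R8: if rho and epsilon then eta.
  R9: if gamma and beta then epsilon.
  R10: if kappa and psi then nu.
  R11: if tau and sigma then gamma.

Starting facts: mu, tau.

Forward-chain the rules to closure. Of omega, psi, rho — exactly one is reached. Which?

tau and mu hold, so sigma follows (R5).
From tau and sigma, R11 gives gamma.
From sigma and gamma, R1 gives beta.
beta, mu, and tau hold, so zeta follows (R2).
sigma and zeta hold, so psi follows (R6).
omega would need rho (R4), but rho is never established. rho would need omega and psi (R7), but omega is never established.

psi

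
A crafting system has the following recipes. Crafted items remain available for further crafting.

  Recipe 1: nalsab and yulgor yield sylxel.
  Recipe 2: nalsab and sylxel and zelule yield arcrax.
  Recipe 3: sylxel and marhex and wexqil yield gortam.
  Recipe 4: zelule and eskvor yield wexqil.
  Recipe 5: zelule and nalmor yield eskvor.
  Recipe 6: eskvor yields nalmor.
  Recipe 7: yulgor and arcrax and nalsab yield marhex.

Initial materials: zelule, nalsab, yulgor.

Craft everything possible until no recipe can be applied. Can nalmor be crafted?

nalmor would need eskvor (Recipe 6), but eskvor is never obtained.

No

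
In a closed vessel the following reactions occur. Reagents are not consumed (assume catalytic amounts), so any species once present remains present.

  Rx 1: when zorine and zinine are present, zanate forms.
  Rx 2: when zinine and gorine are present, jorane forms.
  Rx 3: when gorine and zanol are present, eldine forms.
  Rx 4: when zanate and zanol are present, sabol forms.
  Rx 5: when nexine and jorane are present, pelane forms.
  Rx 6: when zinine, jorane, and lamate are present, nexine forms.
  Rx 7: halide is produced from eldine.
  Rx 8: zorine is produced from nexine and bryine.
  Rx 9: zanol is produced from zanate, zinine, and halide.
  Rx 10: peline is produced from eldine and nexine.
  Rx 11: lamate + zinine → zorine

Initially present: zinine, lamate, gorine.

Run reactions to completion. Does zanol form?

zanol would need zanate, zinine, and halide (Rx 9), but halide never forms.

No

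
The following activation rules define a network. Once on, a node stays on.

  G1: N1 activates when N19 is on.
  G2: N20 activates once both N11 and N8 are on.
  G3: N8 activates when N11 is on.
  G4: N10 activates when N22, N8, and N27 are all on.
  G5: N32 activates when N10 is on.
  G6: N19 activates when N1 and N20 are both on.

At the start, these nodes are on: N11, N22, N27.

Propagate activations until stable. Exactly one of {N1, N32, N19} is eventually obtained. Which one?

N11 is on, so N8 activates (G3).
N22, N8, and N27 are on, so N10 activates (G4).
N10 is on, so N32 activates (G5).
N19 would need N1 and N20 (G6), but N1 never turns on. N1 would need N19 (G1), but N19 never turns on.

N32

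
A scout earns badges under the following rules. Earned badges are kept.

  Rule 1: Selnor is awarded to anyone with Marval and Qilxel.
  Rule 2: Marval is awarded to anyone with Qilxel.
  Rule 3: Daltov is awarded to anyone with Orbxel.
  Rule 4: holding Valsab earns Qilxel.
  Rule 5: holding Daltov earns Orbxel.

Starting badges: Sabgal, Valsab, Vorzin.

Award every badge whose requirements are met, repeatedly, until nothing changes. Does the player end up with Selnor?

With Valsab, Qilxel is earned (Rule 4).
With Qilxel, Marval is earned (Rule 2).
With Marval and Qilxel, Selnor is earned (Rule 1).

Yes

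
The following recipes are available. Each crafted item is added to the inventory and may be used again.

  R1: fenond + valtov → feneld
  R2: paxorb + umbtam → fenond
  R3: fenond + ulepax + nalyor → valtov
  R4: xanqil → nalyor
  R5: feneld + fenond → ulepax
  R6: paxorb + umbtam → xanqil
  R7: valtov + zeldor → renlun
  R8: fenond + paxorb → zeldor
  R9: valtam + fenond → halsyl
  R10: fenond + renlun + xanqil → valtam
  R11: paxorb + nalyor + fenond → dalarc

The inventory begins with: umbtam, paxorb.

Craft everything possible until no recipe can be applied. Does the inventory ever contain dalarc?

paxorb + umbtam → fenond (R2).
paxorb + umbtam → xanqil (R6).
Using R4, xanqil makes nalyor.
Using R11, paxorb, nalyor, and fenond make dalarc.

Yes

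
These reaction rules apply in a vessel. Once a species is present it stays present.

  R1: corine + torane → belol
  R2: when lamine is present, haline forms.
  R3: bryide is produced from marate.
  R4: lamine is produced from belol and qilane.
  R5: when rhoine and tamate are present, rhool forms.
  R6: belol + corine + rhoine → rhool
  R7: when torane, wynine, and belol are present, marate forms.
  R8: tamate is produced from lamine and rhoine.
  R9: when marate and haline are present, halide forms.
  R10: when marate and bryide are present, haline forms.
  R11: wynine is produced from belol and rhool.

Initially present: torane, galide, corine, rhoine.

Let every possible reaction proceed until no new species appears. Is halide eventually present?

corine and torane present → belol forms (R1).
belol, corine, and rhoine present → rhool forms (R6).
belol and rhool present → wynine forms (R11).
torane, wynine, and belol present → marate forms (R7).
marate present → bryide forms (R3).
marate and bryide present → haline forms (R10).
marate and haline present → halide forms (R9).

Yes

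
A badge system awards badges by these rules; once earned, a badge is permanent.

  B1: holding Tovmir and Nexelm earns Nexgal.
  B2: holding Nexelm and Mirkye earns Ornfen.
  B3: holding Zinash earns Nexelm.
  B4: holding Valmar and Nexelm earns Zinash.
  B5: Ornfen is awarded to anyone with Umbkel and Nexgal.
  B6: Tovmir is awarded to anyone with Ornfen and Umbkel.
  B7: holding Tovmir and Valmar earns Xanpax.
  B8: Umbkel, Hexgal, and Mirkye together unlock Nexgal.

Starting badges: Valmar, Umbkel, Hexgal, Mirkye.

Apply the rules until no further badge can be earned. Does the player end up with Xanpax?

Yes

With Umbkel, Hexgal, and Mirkye, Nexgal is earned (B8).
With Umbkel and Nexgal, Ornfen is earned (B5).
With Ornfen and Umbkel, Tovmir is earned (B6).
With Tovmir and Valmar, Xanpax is earned (B7).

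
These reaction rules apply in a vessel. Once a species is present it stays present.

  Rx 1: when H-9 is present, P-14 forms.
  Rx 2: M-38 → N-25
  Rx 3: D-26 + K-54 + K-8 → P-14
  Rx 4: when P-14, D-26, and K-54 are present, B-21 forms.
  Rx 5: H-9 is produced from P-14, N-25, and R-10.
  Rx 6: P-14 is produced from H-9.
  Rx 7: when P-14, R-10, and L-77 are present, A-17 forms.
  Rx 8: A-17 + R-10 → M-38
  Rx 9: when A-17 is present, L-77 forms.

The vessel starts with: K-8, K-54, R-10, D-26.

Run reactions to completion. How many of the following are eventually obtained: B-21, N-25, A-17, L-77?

1

D-26, K-54, and K-8 present → P-14 forms (Rx 3).
P-14, D-26, and K-54 present → B-21 forms (Rx 4).
B-21: reached.
N-25 would need M-38 (Rx 2), but M-38 never forms.
A-17 would need P-14, R-10, and L-77 (Rx 7), but L-77 never forms.
L-77 would need A-17 (Rx 9), but A-17 never forms.
Reached: B-21 — 1 of the 4.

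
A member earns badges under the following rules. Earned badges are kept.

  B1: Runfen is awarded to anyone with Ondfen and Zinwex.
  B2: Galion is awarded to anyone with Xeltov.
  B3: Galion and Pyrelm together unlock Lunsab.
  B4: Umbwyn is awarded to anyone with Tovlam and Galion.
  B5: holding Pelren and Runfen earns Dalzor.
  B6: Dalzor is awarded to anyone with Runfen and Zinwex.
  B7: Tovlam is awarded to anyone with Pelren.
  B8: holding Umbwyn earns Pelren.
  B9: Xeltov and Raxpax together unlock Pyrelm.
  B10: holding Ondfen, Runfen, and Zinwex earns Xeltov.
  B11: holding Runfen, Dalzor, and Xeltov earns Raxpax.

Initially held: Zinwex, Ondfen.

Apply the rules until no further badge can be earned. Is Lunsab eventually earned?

Yes

With Ondfen and Zinwex, Runfen is earned (B1).
With Runfen and Zinwex, Dalzor is earned (B6).
With Ondfen, Runfen, and Zinwex, Xeltov is earned (B10).
With Runfen, Dalzor, and Xeltov, Raxpax is earned (B11).
With Xeltov, Galion is earned (B2).
With Xeltov and Raxpax, Pyrelm is earned (B9).
With Galion and Pyrelm, Lunsab is earned (B3).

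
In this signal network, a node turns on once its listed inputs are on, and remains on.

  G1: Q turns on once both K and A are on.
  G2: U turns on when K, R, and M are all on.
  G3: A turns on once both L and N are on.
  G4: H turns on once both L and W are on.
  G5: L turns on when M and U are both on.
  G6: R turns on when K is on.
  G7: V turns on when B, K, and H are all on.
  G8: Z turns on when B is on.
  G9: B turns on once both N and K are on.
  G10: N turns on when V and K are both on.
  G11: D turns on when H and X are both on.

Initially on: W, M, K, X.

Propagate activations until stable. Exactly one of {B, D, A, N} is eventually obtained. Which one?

K is on, so R turns on (G6).
G2: K, R, and M on → U on.
G5: M and U on → L on.
L and W are on, so H turns on (G4).
H and X are on, so D turns on (G11).
B would need N and K (G9), but N never turns on. A would need L and N (G3), but N never turns on. N would need V and K (G10), but V never turns on.

D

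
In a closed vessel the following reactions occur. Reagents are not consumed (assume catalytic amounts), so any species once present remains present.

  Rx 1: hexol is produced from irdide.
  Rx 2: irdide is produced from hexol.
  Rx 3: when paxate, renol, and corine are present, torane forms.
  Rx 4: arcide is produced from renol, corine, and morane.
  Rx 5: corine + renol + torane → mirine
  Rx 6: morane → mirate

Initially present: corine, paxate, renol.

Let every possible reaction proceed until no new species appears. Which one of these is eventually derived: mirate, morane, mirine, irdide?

mirine

paxate, renol, and corine present → torane forms (Rx 3).
corine, renol, and torane present → mirine forms (Rx 5).
irdide would need hexol (Rx 2), but hexol never forms. No rule produces morane, and it is not given. mirate would need morane (Rx 6), but morane never forms.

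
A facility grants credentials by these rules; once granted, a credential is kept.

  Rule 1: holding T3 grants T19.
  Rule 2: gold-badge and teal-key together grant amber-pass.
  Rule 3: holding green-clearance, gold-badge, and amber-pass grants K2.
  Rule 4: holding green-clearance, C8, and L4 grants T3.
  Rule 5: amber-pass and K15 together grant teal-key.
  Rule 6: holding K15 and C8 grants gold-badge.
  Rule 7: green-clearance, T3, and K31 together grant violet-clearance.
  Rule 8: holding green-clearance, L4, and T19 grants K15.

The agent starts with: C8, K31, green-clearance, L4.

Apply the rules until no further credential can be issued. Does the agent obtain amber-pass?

amber-pass would need gold-badge and teal-key (Rule 2), but teal-key is never granted.

No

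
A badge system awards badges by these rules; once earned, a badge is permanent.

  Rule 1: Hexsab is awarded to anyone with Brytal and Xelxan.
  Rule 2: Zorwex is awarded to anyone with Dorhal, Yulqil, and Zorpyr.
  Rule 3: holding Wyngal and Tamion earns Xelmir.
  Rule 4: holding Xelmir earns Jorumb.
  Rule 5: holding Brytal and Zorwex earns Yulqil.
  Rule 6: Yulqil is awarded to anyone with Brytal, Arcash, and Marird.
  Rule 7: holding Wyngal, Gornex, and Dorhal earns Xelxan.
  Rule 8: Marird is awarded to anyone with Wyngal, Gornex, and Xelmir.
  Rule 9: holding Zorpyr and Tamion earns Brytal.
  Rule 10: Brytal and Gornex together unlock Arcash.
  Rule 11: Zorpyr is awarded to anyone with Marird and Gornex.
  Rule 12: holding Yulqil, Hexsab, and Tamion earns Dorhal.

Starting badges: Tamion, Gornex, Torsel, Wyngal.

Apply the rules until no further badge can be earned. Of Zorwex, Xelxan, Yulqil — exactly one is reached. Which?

With Wyngal and Tamion, Xelmir is earned (Rule 3).
With Wyngal, Gornex, and Xelmir, Marird is earned (Rule 8).
With Marird and Gornex, Zorpyr is earned (Rule 11).
With Zorpyr and Tamion, Brytal is earned (Rule 9).
With Brytal and Gornex, Arcash is earned (Rule 10).
With Brytal, Arcash, and Marird, Yulqil is earned (Rule 6).
Xelxan would need Wyngal, Gornex, and Dorhal (Rule 7), but Dorhal is never earned. Zorwex would need Dorhal, Yulqil, and Zorpyr (Rule 2), but Dorhal is never earned.

Yulqil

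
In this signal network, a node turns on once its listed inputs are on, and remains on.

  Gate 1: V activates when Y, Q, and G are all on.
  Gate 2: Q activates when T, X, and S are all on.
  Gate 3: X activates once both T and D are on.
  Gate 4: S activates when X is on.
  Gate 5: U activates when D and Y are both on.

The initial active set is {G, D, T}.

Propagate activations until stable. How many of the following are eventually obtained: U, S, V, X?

2

Gate 3: T and D on → X on.
X is on, so S activates (Gate 4).
U would need D and Y (Gate 5), but Y never turns on.
S: reached.
V would need Y, Q, and G (Gate 1), but Y never turns on.
X: reached.
Reached: S and X — 2 of the 4.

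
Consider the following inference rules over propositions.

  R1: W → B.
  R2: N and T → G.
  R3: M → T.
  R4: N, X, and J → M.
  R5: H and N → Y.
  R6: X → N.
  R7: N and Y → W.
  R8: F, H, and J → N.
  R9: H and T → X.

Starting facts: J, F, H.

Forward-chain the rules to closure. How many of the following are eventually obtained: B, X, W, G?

F, H, and J hold, so N follows (R8).
H and N hold, so Y follows (R5).
From N and Y, R7 gives W.
W holds, so B follows (R1).
B: reached.
X would need H and T (R9), but T is never established.
W: reached.
G would need N and T (R2), but T is never established.
Reached: B and W — 2 of the 4.

2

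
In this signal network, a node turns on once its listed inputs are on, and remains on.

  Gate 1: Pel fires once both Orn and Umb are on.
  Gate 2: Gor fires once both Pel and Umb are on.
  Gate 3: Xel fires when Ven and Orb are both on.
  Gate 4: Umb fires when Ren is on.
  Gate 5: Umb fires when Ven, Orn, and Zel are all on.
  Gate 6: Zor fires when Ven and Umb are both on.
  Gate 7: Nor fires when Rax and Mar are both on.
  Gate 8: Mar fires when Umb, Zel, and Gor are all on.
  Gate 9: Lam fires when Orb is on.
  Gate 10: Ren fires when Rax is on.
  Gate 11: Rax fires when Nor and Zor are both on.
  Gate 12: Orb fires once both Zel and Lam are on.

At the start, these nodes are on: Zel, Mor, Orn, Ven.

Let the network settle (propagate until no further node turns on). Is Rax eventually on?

Rax would need Nor and Zor (Gate 11), but Nor never turns on.

No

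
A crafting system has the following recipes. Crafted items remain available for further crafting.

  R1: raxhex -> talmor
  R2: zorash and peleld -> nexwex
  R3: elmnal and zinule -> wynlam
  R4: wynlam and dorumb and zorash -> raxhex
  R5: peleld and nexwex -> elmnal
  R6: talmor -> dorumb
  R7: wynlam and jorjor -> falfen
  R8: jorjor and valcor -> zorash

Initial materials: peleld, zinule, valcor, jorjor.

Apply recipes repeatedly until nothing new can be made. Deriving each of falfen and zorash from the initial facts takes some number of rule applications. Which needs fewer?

zorash

zorash: Using R8, jorjor and valcor make zorash. [1 rule application]
falfen: Using R8, jorjor and valcor make zorash. Using R2, zorash and peleld make nexwex. Using R5, peleld and nexwex make elmnal. Using R3, elmnal and zinule make wynlam. wynlam and jorjor -> falfen (R7). [5 rule applications]
zorash needs fewer.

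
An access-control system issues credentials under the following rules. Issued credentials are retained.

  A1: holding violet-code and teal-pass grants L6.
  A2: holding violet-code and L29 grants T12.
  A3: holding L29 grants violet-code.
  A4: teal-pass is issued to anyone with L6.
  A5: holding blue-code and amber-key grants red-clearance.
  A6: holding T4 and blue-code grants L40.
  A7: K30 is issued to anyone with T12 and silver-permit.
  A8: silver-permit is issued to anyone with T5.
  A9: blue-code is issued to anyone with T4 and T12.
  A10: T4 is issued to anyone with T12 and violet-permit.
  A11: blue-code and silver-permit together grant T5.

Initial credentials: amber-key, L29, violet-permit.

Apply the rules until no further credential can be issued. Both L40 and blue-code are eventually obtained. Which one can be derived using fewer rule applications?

blue-code

blue-code: Holding L29 grants violet-code (A3). Holding violet-code and L29 grants T12 (A2). Holding T12 and violet-permit grants T4 (A10). Holding T4 and T12 grants blue-code (A9). [4 rule applications]
L40: Holding L29 grants violet-code (A3). Holding violet-code and L29 grants T12 (A2). Holding T12 and violet-permit grants T4 (A10). Holding T4 and T12 grants blue-code (A9). Holding T4 and blue-code grants L40 (A6). [5 rule applications]
blue-code needs fewer.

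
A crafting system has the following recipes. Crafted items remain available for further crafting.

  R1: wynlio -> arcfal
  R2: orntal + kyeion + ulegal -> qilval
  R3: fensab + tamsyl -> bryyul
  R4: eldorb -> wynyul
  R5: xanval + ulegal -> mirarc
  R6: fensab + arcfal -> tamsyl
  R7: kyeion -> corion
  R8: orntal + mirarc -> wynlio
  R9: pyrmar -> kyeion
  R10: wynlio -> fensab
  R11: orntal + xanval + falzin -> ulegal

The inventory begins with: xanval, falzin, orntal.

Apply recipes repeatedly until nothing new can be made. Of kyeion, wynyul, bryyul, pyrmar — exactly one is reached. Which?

orntal + xanval + falzin -> ulegal (R11).
Using R5, xanval and ulegal make mirarc.
Using R8, orntal and mirarc make wynlio.
Using R1, wynlio makes arcfal.
wynlio -> fensab (R10).
Using R6, fensab and arcfal make tamsyl.
fensab + tamsyl -> bryyul (R3).
wynyul would need eldorb (R4), but eldorb is never obtained. No rule produces pyrmar, and it is not given. kyeion would need pyrmar (R9), but pyrmar is never obtained.

bryyul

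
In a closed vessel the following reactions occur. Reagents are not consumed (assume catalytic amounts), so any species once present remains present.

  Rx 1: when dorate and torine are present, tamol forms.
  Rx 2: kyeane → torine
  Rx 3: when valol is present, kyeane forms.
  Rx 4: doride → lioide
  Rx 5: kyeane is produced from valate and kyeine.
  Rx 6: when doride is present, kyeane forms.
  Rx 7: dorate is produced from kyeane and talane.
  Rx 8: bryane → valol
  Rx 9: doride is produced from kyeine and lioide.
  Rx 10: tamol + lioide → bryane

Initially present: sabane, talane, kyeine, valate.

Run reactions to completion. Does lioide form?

No

lioide would need doride (Rx 4), but doride never forms.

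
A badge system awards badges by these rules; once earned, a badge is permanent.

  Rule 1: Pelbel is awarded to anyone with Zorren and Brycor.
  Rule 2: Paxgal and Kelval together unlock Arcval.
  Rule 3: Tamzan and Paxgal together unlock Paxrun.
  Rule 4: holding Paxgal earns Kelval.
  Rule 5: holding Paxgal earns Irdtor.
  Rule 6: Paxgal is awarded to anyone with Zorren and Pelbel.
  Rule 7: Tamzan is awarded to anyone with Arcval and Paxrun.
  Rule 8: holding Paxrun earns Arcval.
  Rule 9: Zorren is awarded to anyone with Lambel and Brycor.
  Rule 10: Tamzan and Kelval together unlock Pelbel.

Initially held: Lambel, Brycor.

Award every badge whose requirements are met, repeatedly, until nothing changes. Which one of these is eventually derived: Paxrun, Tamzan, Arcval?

With Lambel and Brycor, Zorren is earned (Rule 9).
With Zorren and Brycor, Pelbel is earned (Rule 1).
With Zorren and Pelbel, Paxgal is earned (Rule 6).
With Paxgal, Kelval is earned (Rule 4).
With Paxgal and Kelval, Arcval is earned (Rule 2).
Tamzan would need Arcval and Paxrun (Rule 7), but Paxrun is never earned. Paxrun would need Tamzan and Paxgal (Rule 3), but Tamzan is never earned.

Arcval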